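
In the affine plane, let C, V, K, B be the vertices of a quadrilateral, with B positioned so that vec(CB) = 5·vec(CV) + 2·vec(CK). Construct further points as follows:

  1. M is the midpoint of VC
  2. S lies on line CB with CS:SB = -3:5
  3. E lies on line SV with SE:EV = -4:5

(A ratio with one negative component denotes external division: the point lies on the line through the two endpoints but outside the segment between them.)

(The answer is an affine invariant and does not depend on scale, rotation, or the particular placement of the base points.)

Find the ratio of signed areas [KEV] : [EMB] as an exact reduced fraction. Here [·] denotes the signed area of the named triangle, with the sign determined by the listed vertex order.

[KEV]:[EMB] = 115/33

Set C = (0, 0), V = (1, 0), K = (0, 1), B = (5, 2); any affine frame gives the same invariant.
1. M is the midpoint of VC ⇒ M = (1/2, 0)
2. S lies on line CB with CS:SB = -3:5 ⇒ S = (-15/2, -3)
3. E lies on line SV with SE:EV = -4:5 ⇒ E = (-83/2, -15)
2·[KEV] = 115/2, 2·[EMB] = 33/2
[KEV]:[EMB] = 115/2:33/2 = 115/33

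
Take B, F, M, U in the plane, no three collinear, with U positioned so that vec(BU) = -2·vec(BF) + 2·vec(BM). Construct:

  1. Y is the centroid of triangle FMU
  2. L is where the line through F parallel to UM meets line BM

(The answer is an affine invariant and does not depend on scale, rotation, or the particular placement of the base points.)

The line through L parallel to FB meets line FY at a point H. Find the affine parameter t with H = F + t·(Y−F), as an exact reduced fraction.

Assign B = (0, 0), F = (1, 0), M = (0, 1), U = (-2, 2) — the answer is frame-independent, so this choice is without loss of generality.
1. Y is the centroid of triangle FMU ⇒ Y = (-1/3, 1)
2. L is where the line through F parallel to UM meets line BM ⇒ L = (0, 1/2)
through L parallel to FB: direction (-1, 0); meets FY at H = (1/3, 1/2)
H = F + t·(Y−F) with t = 1/2

t = 1/2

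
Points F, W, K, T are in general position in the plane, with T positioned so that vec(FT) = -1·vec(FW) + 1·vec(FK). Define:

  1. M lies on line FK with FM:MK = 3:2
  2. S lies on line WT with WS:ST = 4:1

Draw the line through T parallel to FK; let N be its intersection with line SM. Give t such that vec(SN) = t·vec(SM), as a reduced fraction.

t = -2/3

Set F = (0, 0), W = (1, 0), K = (0, 1), T = (-1, 1); any affine frame gives the same invariant.
1. M lies on line FK with FM:MK = 3:2 ⇒ M = (0, 3/5)
2. S lies on line WT with WS:ST = 4:1 ⇒ S = (-3/5, 4/5)
through T parallel to FK: direction (0, 1); meets SM at N = (-1, 14/15)
N = S + t·(M−S) with t = -2/3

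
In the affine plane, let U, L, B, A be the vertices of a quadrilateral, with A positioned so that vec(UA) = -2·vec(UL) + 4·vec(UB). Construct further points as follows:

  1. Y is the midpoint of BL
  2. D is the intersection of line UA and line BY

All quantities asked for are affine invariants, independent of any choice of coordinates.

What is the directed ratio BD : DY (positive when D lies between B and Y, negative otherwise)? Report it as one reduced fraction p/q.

BD:DY = -2/3

Choose coordinates U = (0, 0), L = (1, 0), B = (0, 1), A = (-2, 4).
1. Y is the midpoint of BL ⇒ Y = (1/2, 1/2)
2. D is the intersection of line UA and line BY ⇒ D = (-1, 2)
D = B + t·(Y−B) with t = -2, so BD:DY = t:(1−t) = -2:3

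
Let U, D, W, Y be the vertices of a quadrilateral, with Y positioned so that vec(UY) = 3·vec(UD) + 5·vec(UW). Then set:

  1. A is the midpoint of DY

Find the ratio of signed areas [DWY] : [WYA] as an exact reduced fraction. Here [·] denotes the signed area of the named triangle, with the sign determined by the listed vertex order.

[DWY]:[WYA] = 2

Set U = (0, 0), D = (1, 0), W = (0, 1), Y = (3, 5); any affine frame gives the same invariant.
1. A is the midpoint of DY ⇒ A = (2, 5/2)
2·[DWY] = -7, 2·[WYA] = -7/2
[DWY]:[WYA] = -7:-7/2 = 2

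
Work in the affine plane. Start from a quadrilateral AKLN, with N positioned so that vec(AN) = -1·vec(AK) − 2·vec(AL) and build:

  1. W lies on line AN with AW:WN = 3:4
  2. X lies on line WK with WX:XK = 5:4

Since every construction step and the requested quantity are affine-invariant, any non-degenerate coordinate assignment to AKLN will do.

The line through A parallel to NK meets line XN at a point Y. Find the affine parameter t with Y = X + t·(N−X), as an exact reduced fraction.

t = -47/16

Set A = (0, 0), K = (1, 0), L = (0, 1), N = (-1, -2); any affine frame gives the same invariant.
1. W lies on line AN with AW:WN = 3:4 ⇒ W = (-3/7, -6/7)
2. X lies on line WK with WX:XK = 5:4 ⇒ X = (23/63, -8/21)
through A parallel to NK: direction (2, 2); meets XN at Y = (35/8, 35/8)
Y = X + t·(N−X) with t = -47/16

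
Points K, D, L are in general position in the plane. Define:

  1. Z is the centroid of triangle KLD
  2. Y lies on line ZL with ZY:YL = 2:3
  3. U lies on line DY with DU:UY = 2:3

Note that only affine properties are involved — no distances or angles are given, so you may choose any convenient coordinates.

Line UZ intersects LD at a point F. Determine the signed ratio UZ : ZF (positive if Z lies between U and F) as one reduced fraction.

Assign K = (0, 0), D = (1, 0), L = (0, 1) — the answer is frame-independent, so this choice is without loss of generality.
1. Z is the centroid of triangle KLD ⇒ Z = (1/3, 1/3)
2. Y lies on line ZL with ZY:YL = 2:3 ⇒ Y = (1/5, 3/5)
3. U lies on line DY with DU:UY = 2:3 ⇒ U = (17/25, 6/25)
line UZ meets LD at F = (15/19, 4/19)
Z = U + t·(F−U) with t = -19/6, so UZ:ZF = -19/6:25/6

UZ:ZF = -19/25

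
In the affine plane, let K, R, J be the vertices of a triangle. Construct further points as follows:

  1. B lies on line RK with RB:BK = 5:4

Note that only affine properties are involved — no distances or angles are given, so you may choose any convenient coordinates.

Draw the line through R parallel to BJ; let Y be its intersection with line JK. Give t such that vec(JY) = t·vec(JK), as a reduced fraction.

t = -5/4

Choose coordinates K = (0, 0), R = (1, 0), J = (0, 1).
1. B lies on line RK with RB:BK = 5:4 ⇒ B = (4/9, 0)
through R parallel to BJ: direction (-4/9, 1); meets JK at Y = (0, 9/4)
Y = J + t·(K−J) with t = -5/4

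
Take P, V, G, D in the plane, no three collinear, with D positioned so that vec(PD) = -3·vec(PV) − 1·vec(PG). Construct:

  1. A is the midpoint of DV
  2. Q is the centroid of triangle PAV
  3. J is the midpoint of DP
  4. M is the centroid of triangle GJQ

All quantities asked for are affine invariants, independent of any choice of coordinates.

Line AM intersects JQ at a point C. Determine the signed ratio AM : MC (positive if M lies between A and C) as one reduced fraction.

Assign P = (0, 0), V = (1, 0), G = (0, 1), D = (-3, -1) — the answer is frame-independent, so this choice is without loss of generality.
1. A is the midpoint of DV ⇒ A = (-1, -1/2)
2. Q is the centroid of triangle PAV ⇒ Q = (0, -1/6)
3. J is the midpoint of DP ⇒ J = (-3/2, -1/2)
4. M is the centroid of triangle GJQ ⇒ M = (-1/2, 1/9)
line AM meets JQ at C = (-8/9, -59/162)
M = A + t·(C−A) with t = 9/2, so AM:MC = 9/2:-7/2

AM:MC = -9/7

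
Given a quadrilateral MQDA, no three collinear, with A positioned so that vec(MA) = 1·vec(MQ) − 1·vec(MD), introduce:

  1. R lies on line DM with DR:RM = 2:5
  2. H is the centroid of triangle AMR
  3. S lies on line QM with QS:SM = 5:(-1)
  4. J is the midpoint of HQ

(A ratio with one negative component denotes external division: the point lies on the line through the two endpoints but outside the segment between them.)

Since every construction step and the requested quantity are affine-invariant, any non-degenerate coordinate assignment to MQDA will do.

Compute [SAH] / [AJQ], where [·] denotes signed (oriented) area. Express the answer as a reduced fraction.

[SAH]:[AJQ] = -39/28

Choose coordinates M = (0, 0), Q = (1, 0), D = (0, 1), A = (1, -1).
1. R lies on line DM with DR:RM = 2:5 ⇒ R = (0, 5/7)
2. H is the centroid of triangle AMR ⇒ H = (1/3, -2/21)
3. S lies on line QM with QS:SM = 5:(-1) ⇒ S = (-1/4, 0)
4. J is the midpoint of HQ ⇒ J = (2/3, -1/21)
2·[SAH] = 13/28, 2·[AJQ] = -1/3
[SAH]:[AJQ] = 13/28:-1/3 = -39/28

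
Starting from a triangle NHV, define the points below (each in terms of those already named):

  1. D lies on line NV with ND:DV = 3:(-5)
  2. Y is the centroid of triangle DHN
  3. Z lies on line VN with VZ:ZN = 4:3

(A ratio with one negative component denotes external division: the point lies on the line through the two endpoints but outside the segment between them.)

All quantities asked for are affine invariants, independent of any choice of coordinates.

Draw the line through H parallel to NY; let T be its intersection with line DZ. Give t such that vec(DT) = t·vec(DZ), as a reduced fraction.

t = 14/9

Assign N = (0, 0), H = (1, 0), V = (0, 1) — the answer is frame-independent, so this choice is without loss of generality.
1. D lies on line NV with ND:DV = 3:(-5) ⇒ D = (0, -3/2)
2. Y is the centroid of triangle DHN ⇒ Y = (1/3, -1/2)
3. Z lies on line VN with VZ:ZN = 4:3 ⇒ Z = (0, 3/7)
through H parallel to NY: direction (1/3, -1/2); meets DZ at T = (0, 3/2)
T = D + t·(Z−D) with t = 14/9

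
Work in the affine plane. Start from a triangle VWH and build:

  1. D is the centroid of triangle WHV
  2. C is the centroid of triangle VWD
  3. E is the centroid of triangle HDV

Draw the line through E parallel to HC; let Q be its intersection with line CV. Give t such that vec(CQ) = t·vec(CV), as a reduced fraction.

Set V = (0, 0), W = (1, 0), H = (0, 1); any affine frame gives the same invariant.
1. D is the centroid of triangle WHV ⇒ D = (1/3, 1/3)
2. C is the centroid of triangle VWD ⇒ C = (4/9, 1/9)
3. E is the centroid of triangle HDV ⇒ E = (1/9, 4/9)
through E parallel to HC: direction (4/9, -8/9); meets CV at Q = (8/27, 2/27)
Q = C + t·(V−C) with t = 1/3

t = 1/3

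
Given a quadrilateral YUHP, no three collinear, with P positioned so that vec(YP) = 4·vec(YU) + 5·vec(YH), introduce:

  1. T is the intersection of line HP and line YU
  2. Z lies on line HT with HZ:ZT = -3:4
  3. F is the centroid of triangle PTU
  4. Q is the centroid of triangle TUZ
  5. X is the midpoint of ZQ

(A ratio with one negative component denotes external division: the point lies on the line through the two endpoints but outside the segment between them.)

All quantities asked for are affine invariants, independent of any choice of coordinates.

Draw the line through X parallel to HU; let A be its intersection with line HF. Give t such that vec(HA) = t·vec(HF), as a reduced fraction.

Assign Y = (0, 0), U = (1, 0), H = (0, 1), P = (4, 5) — the answer is frame-independent, so this choice is without loss of generality.
1. T is the intersection of line HP and line YU ⇒ T = (-1, 0)
2. Z lies on line HT with HZ:ZT = -3:4 ⇒ Z = (3, 4)
3. F is the centroid of triangle PTU ⇒ F = (4/3, 5/3)
4. Q is the centroid of triangle TUZ ⇒ Q = (1, 4/3)
5. X is the midpoint of ZQ ⇒ X = (2, 8/3)
through X parallel to HU: direction (1, -1); meets HF at A = (22/9, 20/9)
A = H + t·(F−H) with t = 11/6

t = 11/6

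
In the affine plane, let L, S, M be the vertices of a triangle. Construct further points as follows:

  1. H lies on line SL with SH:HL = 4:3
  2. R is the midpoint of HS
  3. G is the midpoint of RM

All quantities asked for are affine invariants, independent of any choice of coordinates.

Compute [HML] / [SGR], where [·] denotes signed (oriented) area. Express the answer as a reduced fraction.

[HML]:[SGR] = 3

Assign L = (0, 0), S = (1, 0), M = (0, 1) — the answer is frame-independent, so this choice is without loss of generality.
1. H lies on line SL with SH:HL = 4:3 ⇒ H = (3/7, 0)
2. R is the midpoint of HS ⇒ R = (5/7, 0)
3. G is the midpoint of RM ⇒ G = (5/14, 1/2)
2·[HML] = 3/7, 2·[SGR] = 1/7
[HML]:[SGR] = 3/7:1/7 = 3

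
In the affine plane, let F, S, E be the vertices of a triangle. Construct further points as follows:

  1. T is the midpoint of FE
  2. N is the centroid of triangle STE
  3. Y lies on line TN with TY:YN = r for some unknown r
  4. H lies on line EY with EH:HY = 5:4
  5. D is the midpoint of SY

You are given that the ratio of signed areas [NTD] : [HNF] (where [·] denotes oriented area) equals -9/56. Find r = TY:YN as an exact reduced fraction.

Work in coordinates with F = (0, 0), S = (1, 0), E = (0, 1).
1. T is the midpoint of FE ⇒ T = (0, 1/2)
2. N is the centroid of triangle STE ⇒ N = (1/3, 1/2)
3. With TY:YN = r, write λ = r/(r+1) so Y = T + λ·(N−T); Y is affine-linear in λ
4. H lies on line EY with EH:HY = 5:4 ⇒ H is an affine combination of earlier points and hence also affine-linear in λ
5. D is the midpoint of SY ⇒ D is an affine combination of earlier points and hence also affine-linear in λ
Every point depending on Y is an affine combination of Y and λ-independent points, so each such coordinate is linear in λ; the λ² term in each signed area is a multiple of (N−T)×(N−T) = 0, so 2·[NTD] and 2·[HNF] are each linear in λ. Evaluating at λ=0 and λ=1:
  2·[NTD] = 1/12,   2·[HNF] = 5/54·λ − 13/54
So [NTD]:[HNF] = (1/12) / (5/54·λ − 13/54). Setting this equal to -9/56:
  1/12 = -9/56·(5/54·λ − 13/54)  ⇒  λ = -3
Then r = λ/(1−λ) = (-3)/(4) = -3/4. Check: with r = -3/4, Y = (-1, 1/2) and [NTD]:[HNF] = -9/56 as required.

r = -3/4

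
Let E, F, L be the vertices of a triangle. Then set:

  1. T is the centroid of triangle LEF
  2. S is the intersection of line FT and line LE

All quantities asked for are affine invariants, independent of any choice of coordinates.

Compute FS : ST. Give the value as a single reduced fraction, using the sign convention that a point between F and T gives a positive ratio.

FS:ST = -3

Assign E = (0, 0), F = (1, 0), L = (0, 1) — the answer is frame-independent, so this choice is without loss of generality.
1. T is the centroid of triangle LEF ⇒ T = (1/3, 1/3)
2. S is the intersection of line FT and line LE ⇒ S = (0, 1/2)
S = F + t·(T−F) with t = 3/2, so FS:ST = t:(1−t) = 3/2:-1/2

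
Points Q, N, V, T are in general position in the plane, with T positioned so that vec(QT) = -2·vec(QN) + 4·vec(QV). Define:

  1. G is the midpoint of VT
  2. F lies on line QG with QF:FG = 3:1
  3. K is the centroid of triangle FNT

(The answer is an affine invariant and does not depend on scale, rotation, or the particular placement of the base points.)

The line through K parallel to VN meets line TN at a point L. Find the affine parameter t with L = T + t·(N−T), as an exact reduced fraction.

t = 5/8

Work in coordinates with Q = (0, 0), N = (1, 0), V = (0, 1), T = (-2, 4).
1. G is the midpoint of VT ⇒ G = (-1, 5/2)
2. F lies on line QG with QF:FG = 3:1 ⇒ F = (-3/4, 15/8)
3. K is the centroid of triangle FNT ⇒ K = (-7/12, 47/24)
through K parallel to VN: direction (1, -1); meets TN at L = (-1/8, 3/2)
L = T + t·(N−T) with t = 5/8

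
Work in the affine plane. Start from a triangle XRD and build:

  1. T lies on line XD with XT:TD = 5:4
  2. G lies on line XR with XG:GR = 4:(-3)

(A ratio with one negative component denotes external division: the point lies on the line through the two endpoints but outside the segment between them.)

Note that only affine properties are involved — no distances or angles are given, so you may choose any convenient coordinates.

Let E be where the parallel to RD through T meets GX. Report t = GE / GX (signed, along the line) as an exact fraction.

t = 31/36

Work in coordinates with X = (0, 0), R = (1, 0), D = (0, 1).
1. T lies on line XD with XT:TD = 5:4 ⇒ T = (0, 5/9)
2. G lies on line XR with XG:GR = 4:(-3) ⇒ G = (4, 0)
through T parallel to RD: direction (-1, 1); meets GX at E = (5/9, 0)
E = G + t·(X−G) with t = 31/36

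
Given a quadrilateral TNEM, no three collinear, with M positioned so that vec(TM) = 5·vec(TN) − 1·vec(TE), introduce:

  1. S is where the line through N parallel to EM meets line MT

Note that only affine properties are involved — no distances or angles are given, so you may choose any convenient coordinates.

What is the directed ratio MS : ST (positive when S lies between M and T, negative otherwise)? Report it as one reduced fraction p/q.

MS:ST = 3/2

Choose coordinates T = (0, 0), N = (1, 0), E = (0, 1), M = (5, -1).
1. S is where the line through N parallel to EM meets line MT ⇒ S = (2, -2/5)
S = M + t·(T−M) with t = 3/5, so MS:ST = t:(1−t) = 3/5:2/5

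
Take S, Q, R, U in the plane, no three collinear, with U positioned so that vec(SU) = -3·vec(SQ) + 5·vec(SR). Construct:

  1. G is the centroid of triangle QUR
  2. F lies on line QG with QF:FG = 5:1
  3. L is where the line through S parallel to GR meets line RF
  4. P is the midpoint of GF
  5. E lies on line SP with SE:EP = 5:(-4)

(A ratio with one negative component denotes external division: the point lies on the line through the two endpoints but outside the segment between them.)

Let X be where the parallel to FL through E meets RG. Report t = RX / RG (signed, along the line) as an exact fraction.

t = -51/2

Assign S = (0, 0), Q = (1, 0), R = (0, 1), U = (-3, 5) — the answer is frame-independent, so this choice is without loss of generality.
1. G is the centroid of triangle QUR ⇒ G = (-2/3, 2)
2. F lies on line QG with QF:FG = 5:1 ⇒ F = (-7/18, 5/3)
3. L is where the line through S parallel to GR meets line RF ⇒ L = (14/3, -7)
4. P is the midpoint of GF ⇒ P = (-19/36, 11/6)
5. E lies on line SP with SE:EP = 5:(-4) ⇒ E = (-95/36, 55/6)
through E parallel to FL: direction (91/18, -26/3); meets RG at X = (17, -49/2)
X = R + t·(G−R) with t = -51/2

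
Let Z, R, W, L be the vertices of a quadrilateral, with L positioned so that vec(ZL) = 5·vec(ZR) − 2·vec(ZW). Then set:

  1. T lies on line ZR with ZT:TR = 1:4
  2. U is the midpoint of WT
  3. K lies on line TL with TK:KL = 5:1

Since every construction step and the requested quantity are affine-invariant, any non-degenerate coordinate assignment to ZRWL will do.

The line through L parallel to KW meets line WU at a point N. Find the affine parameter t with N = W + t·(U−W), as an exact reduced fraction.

Work in coordinates with Z = (0, 0), R = (1, 0), W = (0, 1), L = (5, -2).
1. T lies on line ZR with ZT:TR = 1:4 ⇒ T = (1/5, 0)
2. U is the midpoint of WT ⇒ U = (1/10, 1/2)
3. K lies on line TL with TK:KL = 5:1 ⇒ K = (21/5, -5/3)
through L parallel to KW: direction (-21/5, 8/3); meets WU at N = (-1/25, 6/5)
N = W + t·(U−W) with t = -2/5

t = -2/5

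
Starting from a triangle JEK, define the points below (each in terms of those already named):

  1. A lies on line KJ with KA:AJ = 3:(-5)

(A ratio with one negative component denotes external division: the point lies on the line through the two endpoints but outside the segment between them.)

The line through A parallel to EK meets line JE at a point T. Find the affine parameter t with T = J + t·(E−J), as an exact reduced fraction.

Assign J = (0, 0), E = (1, 0), K = (0, 1) — the answer is frame-independent, so this choice is without loss of generality.
1. A lies on line KJ with KA:AJ = 3:(-5) ⇒ A = (0, 5/2)
through A parallel to EK: direction (-1, 1); meets JE at T = (5/2, 0)
T = J + t·(E−J) with t = 5/2

t = 5/2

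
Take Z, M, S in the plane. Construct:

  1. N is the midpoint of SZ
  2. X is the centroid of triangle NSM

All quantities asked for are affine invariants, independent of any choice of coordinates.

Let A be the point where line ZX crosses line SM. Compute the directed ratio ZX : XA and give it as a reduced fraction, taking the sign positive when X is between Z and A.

Work in coordinates with Z = (0, 0), M = (1, 0), S = (0, 1).
1. N is the midpoint of SZ ⇒ N = (0, 1/2)
2. X is the centroid of triangle NSM ⇒ X = (1/3, 1/2)
line ZX meets SM at A = (2/5, 3/5)
X = Z + t·(A−Z) with t = 5/6, so ZX:XA = 5/6:1/6

ZX:XA = 5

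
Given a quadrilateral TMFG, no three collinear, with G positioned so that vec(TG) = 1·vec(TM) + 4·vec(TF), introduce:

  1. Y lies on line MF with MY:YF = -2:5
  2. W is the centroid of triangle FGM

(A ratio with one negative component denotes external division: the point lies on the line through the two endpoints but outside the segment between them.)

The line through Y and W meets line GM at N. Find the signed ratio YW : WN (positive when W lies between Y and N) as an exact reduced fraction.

Work in coordinates with T = (0, 0), M = (1, 0), F = (0, 1), G = (1, 4).
1. Y lies on line MF with MY:YF = -2:5 ⇒ Y = (5/3, -2/3)
2. W is the centroid of triangle FGM ⇒ W = (2/3, 5/3)
line YW meets GM at N = (1, 8/9)
W = Y + t·(N−Y) with t = 3/2, so YW:WN = 3/2:-1/2

YW:WN = -3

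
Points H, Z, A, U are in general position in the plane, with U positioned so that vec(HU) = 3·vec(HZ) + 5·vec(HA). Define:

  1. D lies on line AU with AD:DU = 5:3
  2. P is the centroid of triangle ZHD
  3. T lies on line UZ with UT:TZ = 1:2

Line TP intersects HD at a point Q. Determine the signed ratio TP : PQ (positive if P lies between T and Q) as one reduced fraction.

Set H = (0, 0), Z = (1, 0), A = (0, 1), U = (3, 5); any affine frame gives the same invariant.
1. D lies on line AU with AD:DU = 5:3 ⇒ D = (15/8, 7/2)
2. P is the centroid of triangle ZHD ⇒ P = (23/24, 7/6)
3. T lies on line UZ with UT:TZ = 1:2 ⇒ T = (7/3, 10/3)
line TP meets HD at Q = (-85/72, -119/54)
P = T + t·(Q−T) with t = 9/23, so TP:PQ = 9/23:14/23

TP:PQ = 9/14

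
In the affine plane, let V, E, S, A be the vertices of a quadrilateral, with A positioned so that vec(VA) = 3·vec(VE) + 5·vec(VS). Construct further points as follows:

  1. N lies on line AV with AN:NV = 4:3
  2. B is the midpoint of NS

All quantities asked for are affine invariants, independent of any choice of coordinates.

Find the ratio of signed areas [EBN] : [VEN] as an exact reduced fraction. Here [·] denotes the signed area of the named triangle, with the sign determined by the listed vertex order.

[EBN]:[VEN] = -17/30

Set V = (0, 0), E = (1, 0), S = (0, 1), A = (3, 5); any affine frame gives the same invariant.
1. N lies on line AV with AN:NV = 4:3 ⇒ N = (9/7, 15/7)
2. B is the midpoint of NS ⇒ B = (9/14, 11/7)
2·[EBN] = -17/14, 2·[VEN] = 15/7
[EBN]:[VEN] = -17/14:15/7 = -17/30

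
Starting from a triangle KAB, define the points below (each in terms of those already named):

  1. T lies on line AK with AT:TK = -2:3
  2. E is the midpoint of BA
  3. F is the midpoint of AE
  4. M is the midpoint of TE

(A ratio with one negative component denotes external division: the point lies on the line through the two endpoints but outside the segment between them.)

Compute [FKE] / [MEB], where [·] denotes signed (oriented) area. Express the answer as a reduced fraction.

[FKE]:[MEB] = 1/2

Choose coordinates K = (0, 0), A = (1, 0), B = (0, 1).
1. T lies on line AK with AT:TK = -2:3 ⇒ T = (3, 0)
2. E is the midpoint of BA ⇒ E = (1/2, 1/2)
3. F is the midpoint of AE ⇒ F = (3/4, 1/4)
4. M is the midpoint of TE ⇒ M = (7/4, 1/4)
2·[FKE] = -1/4, 2·[MEB] = -1/2
[FKE]:[MEB] = -1/4:-1/2 = 1/2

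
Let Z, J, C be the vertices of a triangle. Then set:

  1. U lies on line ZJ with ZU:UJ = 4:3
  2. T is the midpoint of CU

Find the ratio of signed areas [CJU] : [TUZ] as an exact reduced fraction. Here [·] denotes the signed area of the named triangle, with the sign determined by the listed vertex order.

Set Z = (0, 0), J = (1, 0), C = (0, 1); any affine frame gives the same invariant.
1. U lies on line ZJ with ZU:UJ = 4:3 ⇒ U = (4/7, 0)
2. T is the midpoint of CU ⇒ T = (2/7, 1/2)
2·[CJU] = -3/7, 2·[TUZ] = -2/7
[CJU]:[TUZ] = -3/7:-2/7 = 3/2

[CJU]:[TUZ] = 3/2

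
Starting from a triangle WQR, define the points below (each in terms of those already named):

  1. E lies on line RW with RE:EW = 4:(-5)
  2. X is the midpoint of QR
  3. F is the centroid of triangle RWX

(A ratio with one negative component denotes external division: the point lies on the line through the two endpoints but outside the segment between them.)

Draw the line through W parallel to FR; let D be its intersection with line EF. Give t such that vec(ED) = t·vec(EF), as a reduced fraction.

Work in coordinates with W = (0, 0), Q = (1, 0), R = (0, 1).
1. E lies on line RW with RE:EW = 4:(-5) ⇒ E = (0, 5)
2. X is the midpoint of QR ⇒ X = (1/2, 1/2)
3. F is the centroid of triangle RWX ⇒ F = (1/6, 1/2)
through W parallel to FR: direction (-1/6, 1/2); meets EF at D = (5/24, -5/8)
D = E + t·(F−E) with t = 5/4

t = 5/4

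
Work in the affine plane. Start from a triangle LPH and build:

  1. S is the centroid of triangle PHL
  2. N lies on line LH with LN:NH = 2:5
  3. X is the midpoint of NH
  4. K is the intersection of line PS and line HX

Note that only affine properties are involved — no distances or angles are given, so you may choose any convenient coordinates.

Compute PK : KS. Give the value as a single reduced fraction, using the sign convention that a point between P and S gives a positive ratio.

PK:KS = -3

Assign L = (0, 0), P = (1, 0), H = (0, 1) — the answer is frame-independent, so this choice is without loss of generality.
1. S is the centroid of triangle PHL ⇒ S = (1/3, 1/3)
2. N lies on line LH with LN:NH = 2:5 ⇒ N = (0, 2/7)
3. X is the midpoint of NH ⇒ X = (0, 9/14)
4. K is the intersection of line PS and line HX ⇒ K = (0, 1/2)
K = P + t·(S−P) with t = 3/2, so PK:KS = t:(1−t) = 3/2:-1/2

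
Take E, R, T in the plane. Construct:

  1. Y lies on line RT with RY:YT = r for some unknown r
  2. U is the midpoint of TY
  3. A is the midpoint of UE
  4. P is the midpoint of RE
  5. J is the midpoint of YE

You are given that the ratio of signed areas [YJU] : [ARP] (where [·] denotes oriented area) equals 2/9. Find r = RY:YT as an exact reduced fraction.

r = 4

Assign E = (0, 0), R = (1, 0), T = (0, 1) — the answer is frame-independent, so this choice is without loss of generality.
1. With RY:YT = r, write λ = r/(r+1) so Y = R + λ·(T−R); Y is affine-linear in λ
2. U is the midpoint of TY ⇒ U is an affine combination of earlier points and hence also affine-linear in λ
3. A is the midpoint of UE ⇒ A is an affine combination of earlier points and hence also affine-linear in λ
4. P is the midpoint of RE ⇒ P = (1/2, 0)
5. J is the midpoint of YE ⇒ J is an affine combination of earlier points and hence also affine-linear in λ
Every point depending on Y is an affine combination of Y and λ-independent points, so each such coordinate is linear in λ; the λ² term in each signed area is a multiple of (T−R)×(T−R) = 0, so 2·[YJU] and 2·[ARP] are each linear in λ. Evaluating at λ=0 and λ=1:
  2·[YJU] = 1/4·λ − 1/4,   2·[ARP] = -1/8·λ − 1/8
So [YJU]:[ARP] = (1/4·λ − 1/4) / (-1/8·λ − 1/8). Setting this equal to 2/9:
  1/4·λ − 1/4 = 2/9·(-1/8·λ − 1/8)  ⇒  λ = 4/5
Then r = λ/(1−λ) = (4/5)/(1/5) = 4. Check: with r = 4, Y = (1/5, 4/5) and [YJU]:[ARP] = 2/9 as required.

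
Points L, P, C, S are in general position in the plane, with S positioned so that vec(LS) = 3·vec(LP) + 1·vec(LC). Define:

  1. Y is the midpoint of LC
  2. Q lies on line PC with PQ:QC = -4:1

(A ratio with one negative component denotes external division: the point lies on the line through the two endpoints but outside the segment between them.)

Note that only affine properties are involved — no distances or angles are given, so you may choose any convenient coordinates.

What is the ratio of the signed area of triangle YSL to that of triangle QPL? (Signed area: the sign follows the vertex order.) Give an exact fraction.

[YSL]:[QPL] = 9/8

Work in coordinates with L = (0, 0), P = (1, 0), C = (0, 1), S = (3, 1).
1. Y is the midpoint of LC ⇒ Y = (0, 1/2)
2. Q lies on line PC with PQ:QC = -4:1 ⇒ Q = (-1/3, 4/3)
2·[YSL] = -3/2, 2·[QPL] = -4/3
[YSL]:[QPL] = -3/2:-4/3 = 9/8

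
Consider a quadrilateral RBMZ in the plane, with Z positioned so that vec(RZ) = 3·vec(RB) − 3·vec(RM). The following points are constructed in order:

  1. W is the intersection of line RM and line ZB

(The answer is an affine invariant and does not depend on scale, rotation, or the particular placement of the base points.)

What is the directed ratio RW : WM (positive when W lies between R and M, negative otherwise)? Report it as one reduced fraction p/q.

Choose coordinates R = (0, 0), B = (1, 0), M = (0, 1), Z = (3, -3).
1. W is the intersection of line RM and line ZB ⇒ W = (0, 3/2)
W = R + t·(M−R) with t = 3/2, so RW:WM = t:(1−t) = 3/2:-1/2

RW:WM = -3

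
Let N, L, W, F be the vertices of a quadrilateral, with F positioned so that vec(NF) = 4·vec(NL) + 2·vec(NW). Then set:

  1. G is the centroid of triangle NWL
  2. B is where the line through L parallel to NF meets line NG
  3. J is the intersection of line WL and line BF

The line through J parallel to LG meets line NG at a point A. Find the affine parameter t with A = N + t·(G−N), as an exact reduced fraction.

Set N = (0, 0), L = (1, 0), W = (0, 1), F = (4, 2); any affine frame gives the same invariant.
1. G is the centroid of triangle NWL ⇒ G = (1/3, 1/3)
2. B is where the line through L parallel to NF meets line NG ⇒ B = (-1, -1)
3. J is the intersection of line WL and line BF ⇒ J = (7/8, 1/8)
through J parallel to LG: direction (-2/3, 1/3); meets NG at A = (3/8, 3/8)
A = N + t·(G−N) with t = 9/8

t = 9/8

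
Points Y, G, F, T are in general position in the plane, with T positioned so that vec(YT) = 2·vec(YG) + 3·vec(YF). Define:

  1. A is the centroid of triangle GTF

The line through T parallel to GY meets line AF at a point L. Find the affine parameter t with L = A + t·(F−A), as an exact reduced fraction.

t = -5

Assign Y = (0, 0), G = (1, 0), F = (0, 1), T = (2, 3) — the answer is frame-independent, so this choice is without loss of generality.
1. A is the centroid of triangle GTF ⇒ A = (1, 4/3)
through T parallel to GY: direction (-1, 0); meets AF at L = (6, 3)
L = A + t·(F−A) with t = -5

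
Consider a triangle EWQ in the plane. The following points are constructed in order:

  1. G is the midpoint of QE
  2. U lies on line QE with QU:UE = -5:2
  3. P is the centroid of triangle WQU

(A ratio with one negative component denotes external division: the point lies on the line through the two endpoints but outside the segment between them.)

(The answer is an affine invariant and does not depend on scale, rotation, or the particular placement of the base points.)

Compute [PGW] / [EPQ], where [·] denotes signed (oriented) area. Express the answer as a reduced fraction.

Work in coordinates with E = (0, 0), W = (1, 0), Q = (0, 1).
1. G is the midpoint of QE ⇒ G = (0, 1/2)
2. U lies on line QE with QU:UE = -5:2 ⇒ U = (0, -2/3)
3. P is the centroid of triangle WQU ⇒ P = (1/3, 1/9)
2·[PGW] = -2/9, 2·[EPQ] = 1/3
[PGW]:[EPQ] = -2/9:1/3 = -2/3

[PGW]:[EPQ] = -2/3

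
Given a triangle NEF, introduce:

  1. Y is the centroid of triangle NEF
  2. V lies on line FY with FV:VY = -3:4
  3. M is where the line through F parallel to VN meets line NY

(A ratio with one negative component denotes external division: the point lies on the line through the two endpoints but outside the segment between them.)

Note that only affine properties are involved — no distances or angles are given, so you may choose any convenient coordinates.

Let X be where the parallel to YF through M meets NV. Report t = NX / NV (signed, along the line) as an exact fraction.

Assign N = (0, 0), E = (1, 0), F = (0, 1) — the answer is frame-independent, so this choice is without loss of generality.
1. Y is the centroid of triangle NEF ⇒ Y = (1/3, 1/3)
2. V lies on line FY with FV:VY = -3:4 ⇒ V = (-1, 3)
3. M is where the line through F parallel to VN meets line NY ⇒ M = (1/4, 1/4)
through M parallel to YF: direction (-1/3, 2/3); meets NV at X = (-3/4, 9/4)
X = N + t·(V−N) with t = 3/4

t = 3/4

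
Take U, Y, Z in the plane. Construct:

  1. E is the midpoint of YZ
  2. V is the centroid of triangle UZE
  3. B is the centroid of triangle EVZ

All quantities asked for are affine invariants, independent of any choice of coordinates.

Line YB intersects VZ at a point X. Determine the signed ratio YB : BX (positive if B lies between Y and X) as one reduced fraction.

Work in coordinates with U = (0, 0), Y = (1, 0), Z = (0, 1).
1. E is the midpoint of YZ ⇒ E = (1/2, 1/2)
2. V is the centroid of triangle UZE ⇒ V = (1/6, 1/2)
3. B is the centroid of triangle EVZ ⇒ B = (2/9, 2/3)
line YB meets VZ at X = (1/15, 4/5)
B = Y + t·(X−Y) with t = 5/6, so YB:BX = 5/6:1/6

YB:BX = 5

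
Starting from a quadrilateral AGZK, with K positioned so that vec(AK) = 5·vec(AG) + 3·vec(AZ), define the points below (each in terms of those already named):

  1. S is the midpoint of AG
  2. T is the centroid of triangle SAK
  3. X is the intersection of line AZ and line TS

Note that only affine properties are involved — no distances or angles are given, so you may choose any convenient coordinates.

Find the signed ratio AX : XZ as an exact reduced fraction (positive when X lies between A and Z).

Work in coordinates with A = (0, 0), G = (1, 0), Z = (0, 1), K = (5, 3).
1. S is the midpoint of AG ⇒ S = (1/2, 0)
2. T is the centroid of triangle SAK ⇒ T = (11/6, 1)
3. X is the intersection of line AZ and line TS ⇒ X = (0, -3/8)
X = A + t·(Z−A) with t = -3/8, so AX:XZ = t:(1−t) = -3/8:11/8

AX:XZ = -3/11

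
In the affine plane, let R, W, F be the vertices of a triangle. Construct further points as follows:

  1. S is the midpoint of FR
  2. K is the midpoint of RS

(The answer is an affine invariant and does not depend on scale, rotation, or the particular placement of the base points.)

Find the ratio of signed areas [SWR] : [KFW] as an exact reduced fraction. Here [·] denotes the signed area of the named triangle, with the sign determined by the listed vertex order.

[SWR]:[KFW] = 2/3

Work in coordinates with R = (0, 0), W = (1, 0), F = (0, 1).
1. S is the midpoint of FR ⇒ S = (0, 1/2)
2. K is the midpoint of RS ⇒ K = (0, 1/4)
2·[SWR] = -1/2, 2·[KFW] = -3/4
[SWR]:[KFW] = -1/2:-3/4 = 2/3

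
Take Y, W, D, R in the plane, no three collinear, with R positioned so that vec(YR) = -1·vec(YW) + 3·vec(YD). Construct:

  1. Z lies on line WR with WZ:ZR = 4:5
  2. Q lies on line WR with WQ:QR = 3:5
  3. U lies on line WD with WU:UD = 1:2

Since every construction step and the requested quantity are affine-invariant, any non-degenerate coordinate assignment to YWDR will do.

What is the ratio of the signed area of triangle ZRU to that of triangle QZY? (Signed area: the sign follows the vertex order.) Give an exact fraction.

Assign Y = (0, 0), W = (1, 0), D = (0, 1), R = (-1, 3) — the answer is frame-independent, so this choice is without loss of generality.
1. Z lies on line WR with WZ:ZR = 4:5 ⇒ Z = (1/9, 4/3)
2. Q lies on line WR with WQ:QR = 3:5 ⇒ Q = (1/4, 9/8)
3. U lies on line WD with WU:UD = 1:2 ⇒ U = (2/3, 1/3)
2·[ZRU] = 5/27, 2·[QZY] = 5/24
[ZRU]:[QZY] = 5/27:5/24 = 8/9

[ZRU]:[QZY] = 8/9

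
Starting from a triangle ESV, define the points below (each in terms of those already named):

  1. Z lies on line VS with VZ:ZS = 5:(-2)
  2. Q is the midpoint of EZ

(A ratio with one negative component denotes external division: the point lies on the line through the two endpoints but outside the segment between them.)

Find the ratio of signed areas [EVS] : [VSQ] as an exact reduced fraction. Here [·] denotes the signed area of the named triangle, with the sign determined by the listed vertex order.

Work in coordinates with E = (0, 0), S = (1, 0), V = (0, 1).
1. Z lies on line VS with VZ:ZS = 5:(-2) ⇒ Z = (5/3, -2/3)
2. Q is the midpoint of EZ ⇒ Q = (5/6, -1/3)
2·[EVS] = -1, 2·[VSQ] = -1/2
[EVS]:[VSQ] = -1:-1/2 = 2

[EVS]:[VSQ] = 2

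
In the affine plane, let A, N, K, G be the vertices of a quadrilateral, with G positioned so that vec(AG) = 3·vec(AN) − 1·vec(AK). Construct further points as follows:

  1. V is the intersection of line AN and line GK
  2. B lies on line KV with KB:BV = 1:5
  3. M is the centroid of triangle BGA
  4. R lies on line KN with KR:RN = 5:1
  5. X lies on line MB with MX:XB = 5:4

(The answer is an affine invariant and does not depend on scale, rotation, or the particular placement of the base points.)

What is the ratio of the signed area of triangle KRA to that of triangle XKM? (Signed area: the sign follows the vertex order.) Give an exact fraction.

Work in coordinates with A = (0, 0), N = (1, 0), K = (0, 1), G = (3, -1).
1. V is the intersection of line AN and line GK ⇒ V = (3/2, 0)
2. B lies on line KV with KB:BV = 1:5 ⇒ B = (1/4, 5/6)
3. M is the centroid of triangle BGA ⇒ M = (13/12, -1/18)
4. R lies on line KN with KR:RN = 5:1 ⇒ R = (5/6, 1/6)
5. X lies on line MB with MX:XB = 5:4 ⇒ X = (67/108, 71/162)
2·[KRA] = -5/6, 2·[XKM] = 5/108
[KRA]:[XKM] = -5/6:5/108 = -18

[KRA]:[XKM] = -18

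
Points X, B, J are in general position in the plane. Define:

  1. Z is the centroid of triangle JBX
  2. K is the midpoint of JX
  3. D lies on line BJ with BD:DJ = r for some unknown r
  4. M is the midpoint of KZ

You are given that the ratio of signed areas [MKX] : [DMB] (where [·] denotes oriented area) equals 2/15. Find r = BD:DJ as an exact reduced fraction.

Set X = (0, 0), B = (1, 0), J = (0, 1); any affine frame gives the same invariant.
1. Z is the centroid of triangle JBX ⇒ Z = (1/3, 1/3)
2. K is the midpoint of JX ⇒ K = (0, 1/2)
3. With BD:DJ = r, write λ = r/(r+1) so D = B + λ·(J−B); D is affine-linear in λ
4. M is the midpoint of KZ ⇒ M = (1/6, 5/12)
Every point depending on D is an affine combination of D and λ-independent points, so each such coordinate is linear in λ; the λ² term in each signed area is a multiple of (J−B)×(J−B) = 0, so 2·[MKX] and 2·[DMB] are each linear in λ. Evaluating at λ=0 and λ=1:
  2·[MKX] = 1/12,   2·[DMB] = 5/12·λ
So [MKX]:[DMB] = (1/12) / (5/12·λ). Setting this equal to 2/15:
  1/12 = 2/15·(5/12·λ)  ⇒  λ = 3/2
Then r = λ/(1−λ) = (3/2)/(-1/2) = -3. Check: with r = -3, D = (-1/2, 3/2) and [MKX]:[DMB] = 2/15 as required.

r = -3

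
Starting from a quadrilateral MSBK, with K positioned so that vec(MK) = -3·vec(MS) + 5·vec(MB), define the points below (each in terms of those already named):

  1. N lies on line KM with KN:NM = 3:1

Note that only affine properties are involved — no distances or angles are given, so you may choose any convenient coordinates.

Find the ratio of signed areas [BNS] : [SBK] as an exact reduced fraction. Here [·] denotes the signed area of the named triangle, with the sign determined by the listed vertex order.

Assign M = (0, 0), S = (1, 0), B = (0, 1), K = (-3, 5) — the answer is frame-independent, so this choice is without loss of generality.
1. N lies on line KM with KN:NM = 3:1 ⇒ N = (-3/4, 5/4)
2·[BNS] = 1/2, 2·[SBK] = -1
[BNS]:[SBK] = 1/2:-1 = -1/2

[BNS]:[SBK] = -1/2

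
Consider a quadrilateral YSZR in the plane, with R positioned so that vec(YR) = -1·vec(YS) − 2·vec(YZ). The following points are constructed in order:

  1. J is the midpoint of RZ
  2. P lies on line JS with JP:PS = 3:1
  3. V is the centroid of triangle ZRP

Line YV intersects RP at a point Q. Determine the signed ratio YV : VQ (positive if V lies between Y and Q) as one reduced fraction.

Choose coordinates Y = (0, 0), S = (1, 0), Z = (0, 1), R = (-1, -2).
1. J is the midpoint of RZ ⇒ J = (-1/2, -1/2)
2. P lies on line JS with JP:PS = 3:1 ⇒ P = (5/8, -1/8)
3. V is the centroid of triangle ZRP ⇒ V = (-1/8, -3/8)
line YV meets RP at Q = (-11/24, -11/8)
V = Y + t·(Q−Y) with t = 3/11, so YV:VQ = 3/11:8/11

YV:VQ = 3/8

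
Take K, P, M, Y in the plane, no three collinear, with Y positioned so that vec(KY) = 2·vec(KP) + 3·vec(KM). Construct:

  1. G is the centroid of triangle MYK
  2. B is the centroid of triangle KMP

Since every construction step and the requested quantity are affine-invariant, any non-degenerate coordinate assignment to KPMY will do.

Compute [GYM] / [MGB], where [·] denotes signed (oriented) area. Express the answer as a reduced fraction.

Choose coordinates K = (0, 0), P = (1, 0), M = (0, 1), Y = (2, 3).
1. G is the centroid of triangle MYK ⇒ G = (2/3, 4/3)
2. B is the centroid of triangle KMP ⇒ B = (1/3, 1/3)
2·[GYM] = 2/3, 2·[MGB] = -5/9
[GYM]:[MGB] = 2/3:-5/9 = -6/5

[GYM]:[MGB] = -6/5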